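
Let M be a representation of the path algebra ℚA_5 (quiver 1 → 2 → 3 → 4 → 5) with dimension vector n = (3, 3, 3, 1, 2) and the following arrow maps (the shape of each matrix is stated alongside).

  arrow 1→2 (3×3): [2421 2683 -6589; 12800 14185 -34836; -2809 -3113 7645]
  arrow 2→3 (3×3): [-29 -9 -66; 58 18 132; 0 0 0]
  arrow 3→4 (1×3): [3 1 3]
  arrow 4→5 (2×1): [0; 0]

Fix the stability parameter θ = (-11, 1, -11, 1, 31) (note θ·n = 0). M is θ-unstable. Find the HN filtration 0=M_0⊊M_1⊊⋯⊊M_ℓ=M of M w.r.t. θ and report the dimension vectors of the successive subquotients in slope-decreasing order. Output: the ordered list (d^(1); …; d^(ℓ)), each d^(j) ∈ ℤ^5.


Interval decomposition of M: I[1,2]^2, I[1,4], I[3,3]^2, I[5,5]^2.
HN type (ℓ=4): μ^(1)=31; μ^(2)=1; μ^(3)=-5; μ^(4)=-11

((0, 0, 0, 0, 2); (0, 2, 0, 1, 0); (0, 1, 1, 0, 0); (3, 0, 2, 0, 0))


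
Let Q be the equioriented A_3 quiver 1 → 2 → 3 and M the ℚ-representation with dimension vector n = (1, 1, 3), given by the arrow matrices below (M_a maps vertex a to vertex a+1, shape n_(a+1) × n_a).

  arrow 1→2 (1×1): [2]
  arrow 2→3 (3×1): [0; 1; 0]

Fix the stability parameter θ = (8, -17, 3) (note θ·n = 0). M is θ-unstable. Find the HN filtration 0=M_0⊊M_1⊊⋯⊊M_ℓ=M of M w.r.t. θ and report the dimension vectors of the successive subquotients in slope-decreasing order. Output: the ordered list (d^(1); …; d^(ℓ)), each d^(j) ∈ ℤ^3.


Barcode: M ≅ I[1,3], I[3,3]^2. HN layers by μ_θ (2 steps, strictly decreasing):
  μ^(1)=3; μ^(2)=-9/2

((0, 0, 3); (1, 1, 0))


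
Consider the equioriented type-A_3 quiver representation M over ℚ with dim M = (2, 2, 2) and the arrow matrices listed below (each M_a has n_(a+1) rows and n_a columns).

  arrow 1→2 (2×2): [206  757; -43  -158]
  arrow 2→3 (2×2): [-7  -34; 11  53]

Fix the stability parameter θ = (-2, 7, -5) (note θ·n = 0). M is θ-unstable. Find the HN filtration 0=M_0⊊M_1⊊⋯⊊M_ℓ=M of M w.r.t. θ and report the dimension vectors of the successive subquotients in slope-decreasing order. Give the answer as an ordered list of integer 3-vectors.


Barcode: M ≅ I[1,3]^2. HN layers by μ_θ (2 steps, strictly decreasing):
  μ^(1)=1; μ^(2)=-2

((0, 2, 2); (2, 0, 0))


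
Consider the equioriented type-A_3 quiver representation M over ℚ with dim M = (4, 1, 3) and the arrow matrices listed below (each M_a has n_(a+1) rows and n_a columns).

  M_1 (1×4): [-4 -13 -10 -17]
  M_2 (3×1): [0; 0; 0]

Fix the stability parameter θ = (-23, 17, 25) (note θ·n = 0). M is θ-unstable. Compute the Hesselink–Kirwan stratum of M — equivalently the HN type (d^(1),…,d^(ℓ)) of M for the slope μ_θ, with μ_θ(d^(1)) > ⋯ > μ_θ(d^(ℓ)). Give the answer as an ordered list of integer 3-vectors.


Via rank(M_{q-1}∘⋯∘M_p): M ≅ I[1,1]^3, I[1,2], I[3,3]^3.
μ_θ-semistable layers: μ^(1)=25; μ^(2)=17; μ^(3)=-23

((0, 0, 3); (0, 1, 0); (4, 0, 0))


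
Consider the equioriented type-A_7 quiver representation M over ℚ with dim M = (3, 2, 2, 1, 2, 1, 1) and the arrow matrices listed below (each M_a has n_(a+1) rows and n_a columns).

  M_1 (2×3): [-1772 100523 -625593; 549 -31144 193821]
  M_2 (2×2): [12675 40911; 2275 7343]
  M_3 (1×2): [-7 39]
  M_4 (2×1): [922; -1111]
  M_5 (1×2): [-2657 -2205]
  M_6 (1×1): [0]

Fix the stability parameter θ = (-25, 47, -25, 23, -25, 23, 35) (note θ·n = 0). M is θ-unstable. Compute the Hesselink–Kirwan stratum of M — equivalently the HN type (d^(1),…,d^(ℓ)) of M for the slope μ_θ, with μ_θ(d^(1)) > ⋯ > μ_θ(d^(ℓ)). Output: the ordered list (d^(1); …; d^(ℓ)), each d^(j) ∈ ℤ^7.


Interval decomposition of M: I[1,1], I[1,2], I[1,3], I[3,6], I[5,5], I[7,7].
HN type (ℓ=6): μ^(1)=47; μ^(2)=35; μ^(3)=23; μ^(4)=11; μ^(5)=-1; μ^(6)=-25

((0, 1, 0, 0, 0, 0, 0); (0, 0, 0, 0, 0, 0, 1); (0, 0, 0, 0, 0, 1, 0); (0, 1, 1, 0, 0, 0, 0); (0, 0, 0, 1, 1, 0, 0); (3, 0, 1, 0, 1, 0, 0))


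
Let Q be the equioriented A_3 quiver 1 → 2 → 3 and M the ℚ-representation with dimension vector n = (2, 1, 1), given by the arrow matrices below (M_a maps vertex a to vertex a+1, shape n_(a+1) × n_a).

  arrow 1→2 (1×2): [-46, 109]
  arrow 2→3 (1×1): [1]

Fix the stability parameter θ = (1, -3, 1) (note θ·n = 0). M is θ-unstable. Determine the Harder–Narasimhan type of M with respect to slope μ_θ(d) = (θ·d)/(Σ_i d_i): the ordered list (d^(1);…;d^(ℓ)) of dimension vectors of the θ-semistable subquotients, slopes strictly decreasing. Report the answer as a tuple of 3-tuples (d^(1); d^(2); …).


Barcode: M ≅ I[1,1], I[1,3]. HN layers by μ_θ (2 steps, strictly decreasing):
  μ^(1)=1; μ^(2)=-1

((1, 0, 1); (1, 1, 0))


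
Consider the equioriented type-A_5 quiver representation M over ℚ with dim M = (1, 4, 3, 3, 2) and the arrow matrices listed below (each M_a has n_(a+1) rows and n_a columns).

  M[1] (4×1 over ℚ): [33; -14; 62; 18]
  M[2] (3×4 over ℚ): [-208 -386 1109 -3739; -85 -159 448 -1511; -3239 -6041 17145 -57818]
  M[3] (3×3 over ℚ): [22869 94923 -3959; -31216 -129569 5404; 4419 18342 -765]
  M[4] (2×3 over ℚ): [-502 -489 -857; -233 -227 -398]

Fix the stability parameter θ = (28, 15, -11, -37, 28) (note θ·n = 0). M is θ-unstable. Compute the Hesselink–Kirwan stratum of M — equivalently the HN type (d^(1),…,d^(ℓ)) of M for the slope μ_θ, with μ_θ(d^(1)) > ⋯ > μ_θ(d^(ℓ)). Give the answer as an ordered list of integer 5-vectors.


Barcode: M ≅ I[1,5], I[2,2], I[2,3], I[2,5], I[4,4]. HN layers by μ_θ (6 steps, strictly decreasing):
  μ^(1)=28; μ^(2)=15; μ^(3)=2; μ^(4)=-5/4; μ^(5)=-11; μ^(6)=-37

((0, 0, 0, 0, 2); (0, 1, 0, 0, 0); (0, 1, 1, 0, 0); (1, 1, 1, 1, 0); (0, 1, 1, 1, 0); (0, 0, 0, 1, 0))


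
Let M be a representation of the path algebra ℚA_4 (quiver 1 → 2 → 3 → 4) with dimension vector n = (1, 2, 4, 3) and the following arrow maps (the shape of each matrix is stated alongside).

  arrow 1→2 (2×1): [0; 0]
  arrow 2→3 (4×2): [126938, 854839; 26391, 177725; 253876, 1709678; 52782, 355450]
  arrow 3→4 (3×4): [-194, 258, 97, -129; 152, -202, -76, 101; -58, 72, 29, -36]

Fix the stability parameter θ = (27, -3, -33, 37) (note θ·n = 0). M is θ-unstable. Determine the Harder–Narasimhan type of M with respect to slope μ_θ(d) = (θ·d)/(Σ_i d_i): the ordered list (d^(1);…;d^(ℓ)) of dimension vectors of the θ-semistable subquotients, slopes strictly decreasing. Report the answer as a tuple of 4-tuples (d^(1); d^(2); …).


Via rank(M_{q-1}∘⋯∘M_p): M ≅ I[1,1], I[2,3]^2, I[3,4]^2, I[4,4].
μ_θ-semistable layers: μ^(1)=37; μ^(2)=27; μ^(3)=-18; μ^(4)=-33

((0, 0, 0, 3); (1, 0, 0, 0); (0, 2, 2, 0); (0, 0, 2, 0))


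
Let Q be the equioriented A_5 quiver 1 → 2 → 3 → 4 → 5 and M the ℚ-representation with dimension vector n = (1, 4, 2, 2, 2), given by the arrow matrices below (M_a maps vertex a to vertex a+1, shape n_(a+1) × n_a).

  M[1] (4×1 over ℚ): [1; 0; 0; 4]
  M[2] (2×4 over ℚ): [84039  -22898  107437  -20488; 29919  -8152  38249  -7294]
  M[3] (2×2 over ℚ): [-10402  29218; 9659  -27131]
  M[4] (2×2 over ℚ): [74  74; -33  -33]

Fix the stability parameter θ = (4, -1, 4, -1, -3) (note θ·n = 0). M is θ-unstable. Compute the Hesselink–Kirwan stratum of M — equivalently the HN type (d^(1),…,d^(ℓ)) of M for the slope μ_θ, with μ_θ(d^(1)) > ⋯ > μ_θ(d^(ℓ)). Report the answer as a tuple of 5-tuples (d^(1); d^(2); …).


Barcode: M ≅ I[1,3], I[2,2]^2, I[2,5], I[4,4], I[5,5]. HN layers by μ_θ (5 steps, strictly decreasing):
  μ^(1)=4; μ^(2)=3/2; μ^(3)=0; μ^(4)=-1; μ^(5)=-3

((0, 0, 1, 0, 0); (1, 1, 0, 0, 0); (0, 0, 1, 1, 1); (0, 3, 0, 1, 0); (0, 0, 0, 0, 1))


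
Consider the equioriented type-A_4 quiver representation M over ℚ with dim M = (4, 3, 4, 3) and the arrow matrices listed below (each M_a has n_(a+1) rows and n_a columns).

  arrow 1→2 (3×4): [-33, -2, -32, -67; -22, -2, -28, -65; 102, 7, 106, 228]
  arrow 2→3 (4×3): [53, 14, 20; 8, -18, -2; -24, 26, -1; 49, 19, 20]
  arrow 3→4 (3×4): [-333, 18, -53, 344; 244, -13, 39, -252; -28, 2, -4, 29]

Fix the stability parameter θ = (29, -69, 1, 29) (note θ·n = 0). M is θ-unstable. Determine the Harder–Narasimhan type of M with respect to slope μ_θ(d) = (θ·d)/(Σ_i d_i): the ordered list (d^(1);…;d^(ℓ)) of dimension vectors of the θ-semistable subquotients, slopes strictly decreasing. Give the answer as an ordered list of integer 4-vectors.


Interval decomposition of M: I[1,1], I[1,4]^3, I[3,3].
HN type (ℓ=3): μ^(1)=29; μ^(2)=1; μ^(3)=-20

((1, 0, 0, 3); (0, 0, 4, 0); (3, 3, 0, 0))


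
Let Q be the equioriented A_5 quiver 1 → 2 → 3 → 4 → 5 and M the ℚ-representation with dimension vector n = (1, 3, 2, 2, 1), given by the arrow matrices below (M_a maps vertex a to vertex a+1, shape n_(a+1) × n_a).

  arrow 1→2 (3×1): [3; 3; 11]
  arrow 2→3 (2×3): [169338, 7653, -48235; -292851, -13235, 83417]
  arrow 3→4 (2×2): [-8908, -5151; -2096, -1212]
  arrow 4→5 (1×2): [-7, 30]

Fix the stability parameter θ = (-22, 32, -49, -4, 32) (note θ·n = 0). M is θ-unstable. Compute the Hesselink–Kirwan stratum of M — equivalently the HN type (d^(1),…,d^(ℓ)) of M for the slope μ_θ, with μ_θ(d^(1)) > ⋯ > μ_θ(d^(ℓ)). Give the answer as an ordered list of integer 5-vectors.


Via rank(M_{q-1}∘⋯∘M_p): M ≅ I[1,5], I[2,2], I[2,3], I[4,4].
μ_θ-semistable layers: μ^(1)=32; μ^(2)=-4; μ^(3)=-17/2; μ^(4)=-22

((0, 1, 0, 0, 1); (0, 0, 0, 2, 0); (0, 2, 2, 0, 0); (1, 0, 0, 0, 0))


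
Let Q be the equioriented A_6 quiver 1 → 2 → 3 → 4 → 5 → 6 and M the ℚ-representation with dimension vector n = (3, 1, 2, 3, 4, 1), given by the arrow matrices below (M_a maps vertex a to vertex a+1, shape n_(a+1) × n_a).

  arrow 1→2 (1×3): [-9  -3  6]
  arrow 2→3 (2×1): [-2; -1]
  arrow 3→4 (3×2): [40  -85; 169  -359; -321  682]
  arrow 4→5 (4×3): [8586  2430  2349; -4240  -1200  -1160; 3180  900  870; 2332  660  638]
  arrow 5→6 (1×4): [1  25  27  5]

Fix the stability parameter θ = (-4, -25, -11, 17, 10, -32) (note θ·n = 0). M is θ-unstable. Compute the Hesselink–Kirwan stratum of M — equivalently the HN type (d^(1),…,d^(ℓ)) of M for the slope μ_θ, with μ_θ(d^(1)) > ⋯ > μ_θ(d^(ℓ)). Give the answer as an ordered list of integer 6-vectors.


Barcode: M ≅ I[1,1]^2, I[1,4], I[3,6], I[4,4], I[5,5]^3. HN layers by μ_θ (6 steps, strictly decreasing):
  μ^(1)=17; μ^(2)=10; μ^(3)=-5/3; μ^(4)=-4; μ^(5)=-11; μ^(6)=-29/2

((0, 0, 0, 2, 0, 0); (0, 0, 0, 0, 3, 0); (0, 0, 0, 1, 1, 1); (2, 0, 0, 0, 0, 0); (0, 0, 2, 0, 0, 0); (1, 1, 0, 0, 0, 0))


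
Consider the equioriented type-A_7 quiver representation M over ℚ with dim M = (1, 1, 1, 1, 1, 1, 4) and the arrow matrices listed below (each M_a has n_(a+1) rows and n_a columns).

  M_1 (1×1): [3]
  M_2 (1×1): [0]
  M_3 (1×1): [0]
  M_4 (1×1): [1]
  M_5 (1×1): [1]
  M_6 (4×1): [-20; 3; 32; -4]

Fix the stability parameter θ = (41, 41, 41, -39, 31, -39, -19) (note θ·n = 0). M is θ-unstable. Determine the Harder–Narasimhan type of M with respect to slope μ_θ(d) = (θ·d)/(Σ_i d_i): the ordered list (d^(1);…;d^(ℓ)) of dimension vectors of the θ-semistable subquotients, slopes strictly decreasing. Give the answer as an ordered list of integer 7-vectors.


Via rank(M_{q-1}∘⋯∘M_p): M ≅ I[1,2], I[3,3], I[4,7], I[7,7]^3.
μ_θ-semistable layers: μ^(1)=41; μ^(2)=-9; μ^(3)=-19; μ^(4)=-39

((1, 1, 1, 0, 0, 0, 0); (0, 0, 0, 0, 1, 1, 1); (0, 0, 0, 0, 0, 0, 3); (0, 0, 0, 1, 0, 0, 0))


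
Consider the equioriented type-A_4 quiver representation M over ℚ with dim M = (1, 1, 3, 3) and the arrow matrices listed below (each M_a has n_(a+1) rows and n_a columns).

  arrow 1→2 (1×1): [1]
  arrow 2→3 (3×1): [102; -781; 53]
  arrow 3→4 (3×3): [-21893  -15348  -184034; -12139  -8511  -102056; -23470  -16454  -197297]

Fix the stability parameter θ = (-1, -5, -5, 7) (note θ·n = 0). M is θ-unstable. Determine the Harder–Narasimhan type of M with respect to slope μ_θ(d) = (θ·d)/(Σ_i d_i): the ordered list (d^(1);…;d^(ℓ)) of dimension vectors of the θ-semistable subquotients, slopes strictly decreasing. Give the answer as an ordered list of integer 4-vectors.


Via rank(M_{q-1}∘⋯∘M_p): M ≅ I[1,4], I[3,4]^2.
μ_θ-semistable layers: μ^(1)=7; μ^(2)=-11/3; μ^(3)=-5

((0, 0, 0, 3); (1, 1, 1, 0); (0, 0, 2, 0))


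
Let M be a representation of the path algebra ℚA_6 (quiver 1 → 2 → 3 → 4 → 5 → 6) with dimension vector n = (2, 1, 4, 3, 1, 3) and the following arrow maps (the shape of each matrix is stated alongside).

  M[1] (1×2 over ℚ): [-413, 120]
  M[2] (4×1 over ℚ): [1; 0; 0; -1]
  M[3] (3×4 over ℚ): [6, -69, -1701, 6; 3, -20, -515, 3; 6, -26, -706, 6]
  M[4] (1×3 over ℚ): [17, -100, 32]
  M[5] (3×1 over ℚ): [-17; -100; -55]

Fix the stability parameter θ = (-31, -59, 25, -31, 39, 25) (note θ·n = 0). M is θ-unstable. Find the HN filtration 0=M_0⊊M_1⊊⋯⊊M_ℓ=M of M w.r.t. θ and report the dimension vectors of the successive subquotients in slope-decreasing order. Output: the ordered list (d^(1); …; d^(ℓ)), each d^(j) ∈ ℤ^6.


Interval decomposition of M: I[1,1], I[1,3], I[3,4]^2, I[3,6], I[6,6]^2.
HN type (ℓ=5): μ^(1)=32; μ^(2)=25; μ^(3)=-3; μ^(4)=-31; μ^(5)=-45

((0, 0, 0, 0, 1, 1); (0, 0, 1, 0, 0, 2); (0, 0, 3, 3, 0, 0); (1, 0, 0, 0, 0, 0); (1, 1, 0, 0, 0, 0))


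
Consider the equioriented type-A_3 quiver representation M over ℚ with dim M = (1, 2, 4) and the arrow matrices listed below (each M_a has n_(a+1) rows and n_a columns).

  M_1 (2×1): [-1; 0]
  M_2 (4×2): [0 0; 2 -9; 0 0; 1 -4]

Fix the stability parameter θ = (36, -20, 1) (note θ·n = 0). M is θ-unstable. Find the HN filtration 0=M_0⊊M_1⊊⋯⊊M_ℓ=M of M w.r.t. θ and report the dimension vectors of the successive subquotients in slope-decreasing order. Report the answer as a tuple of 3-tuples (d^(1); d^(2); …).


Barcode: M ≅ I[1,3], I[2,3], I[3,3]^2. HN layers by μ_θ (3 steps, strictly decreasing):
  μ^(1)=17/3; μ^(2)=1; μ^(3)=-20

((1, 1, 1); (0, 0, 3); (0, 1, 0))


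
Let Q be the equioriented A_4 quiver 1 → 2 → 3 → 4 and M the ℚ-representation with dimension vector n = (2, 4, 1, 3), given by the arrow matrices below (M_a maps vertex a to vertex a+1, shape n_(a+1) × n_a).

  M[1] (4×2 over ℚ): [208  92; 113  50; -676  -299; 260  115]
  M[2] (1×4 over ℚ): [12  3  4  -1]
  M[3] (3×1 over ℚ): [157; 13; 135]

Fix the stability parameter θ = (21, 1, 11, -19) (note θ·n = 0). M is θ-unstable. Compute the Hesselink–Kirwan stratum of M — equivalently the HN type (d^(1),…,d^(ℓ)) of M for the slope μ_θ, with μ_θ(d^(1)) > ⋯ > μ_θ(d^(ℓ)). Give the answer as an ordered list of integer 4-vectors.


Interval decomposition of M: I[1,2], I[1,4], I[2,2]^2, I[4,4]^2.
HN type (ℓ=4): μ^(1)=11; μ^(2)=7/2; μ^(3)=1; μ^(4)=-19

((1, 1, 0, 0); (1, 1, 1, 1); (0, 2, 0, 0); (0, 0, 0, 2))


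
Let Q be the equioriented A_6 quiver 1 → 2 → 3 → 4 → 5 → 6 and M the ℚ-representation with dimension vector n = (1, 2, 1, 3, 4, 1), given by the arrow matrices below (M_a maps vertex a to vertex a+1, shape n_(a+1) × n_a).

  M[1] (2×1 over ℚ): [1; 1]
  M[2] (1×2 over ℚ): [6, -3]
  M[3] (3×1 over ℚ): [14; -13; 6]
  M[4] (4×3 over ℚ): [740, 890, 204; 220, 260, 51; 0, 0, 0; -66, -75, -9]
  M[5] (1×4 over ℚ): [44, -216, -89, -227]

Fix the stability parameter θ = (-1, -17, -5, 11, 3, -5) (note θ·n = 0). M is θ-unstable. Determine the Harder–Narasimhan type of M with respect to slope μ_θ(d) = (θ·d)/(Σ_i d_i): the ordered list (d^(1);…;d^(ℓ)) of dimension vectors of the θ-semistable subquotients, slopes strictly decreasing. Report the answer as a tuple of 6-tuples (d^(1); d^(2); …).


Via rank(M_{q-1}∘⋯∘M_p): M ≅ I[1,6], I[2,2], I[4,4], I[4,5], I[5,5]^2.
μ_θ-semistable layers: μ^(1)=11; μ^(2)=7; μ^(3)=3; μ^(4)=-5; μ^(5)=-9; μ^(6)=-17

((0, 0, 0, 1, 0, 0); (0, 0, 0, 1, 1, 0); (0, 0, 0, 1, 3, 1); (0, 0, 1, 0, 0, 0); (1, 1, 0, 0, 0, 0); (0, 1, 0, 0, 0, 0))


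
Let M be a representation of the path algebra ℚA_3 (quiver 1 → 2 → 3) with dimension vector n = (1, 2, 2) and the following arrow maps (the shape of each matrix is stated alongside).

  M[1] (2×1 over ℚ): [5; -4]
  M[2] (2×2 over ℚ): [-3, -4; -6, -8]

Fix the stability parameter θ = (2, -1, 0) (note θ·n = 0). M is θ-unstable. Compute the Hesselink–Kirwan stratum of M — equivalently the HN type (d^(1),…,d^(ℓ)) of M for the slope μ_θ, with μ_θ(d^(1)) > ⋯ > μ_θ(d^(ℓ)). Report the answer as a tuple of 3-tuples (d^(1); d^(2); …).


Barcode: M ≅ I[1,3], I[2,2], I[3,3]. HN layers by μ_θ (3 steps, strictly decreasing):
  μ^(1)=1/3; μ^(2)=0; μ^(3)=-1

((1, 1, 1); (0, 0, 1); (0, 1, 0))


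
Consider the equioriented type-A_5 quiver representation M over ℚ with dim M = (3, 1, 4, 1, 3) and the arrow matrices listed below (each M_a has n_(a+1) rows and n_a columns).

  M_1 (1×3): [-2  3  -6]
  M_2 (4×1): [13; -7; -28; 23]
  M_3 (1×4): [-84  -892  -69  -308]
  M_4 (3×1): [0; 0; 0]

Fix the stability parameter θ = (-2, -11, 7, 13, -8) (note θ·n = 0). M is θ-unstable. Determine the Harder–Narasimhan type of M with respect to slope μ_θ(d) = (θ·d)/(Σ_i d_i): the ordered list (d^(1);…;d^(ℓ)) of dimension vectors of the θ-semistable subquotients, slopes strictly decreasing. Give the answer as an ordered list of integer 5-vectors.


Interval decomposition of M: I[1,1]^2, I[1,3], I[3,3]^2, I[3,4], I[5,5]^3.
HN type (ℓ=5): μ^(1)=13; μ^(2)=7; μ^(3)=-2; μ^(4)=-13/2; μ^(5)=-8

((0, 0, 0, 1, 0); (0, 0, 4, 0, 0); (2, 0, 0, 0, 0); (1, 1, 0, 0, 0); (0, 0, 0, 0, 3))


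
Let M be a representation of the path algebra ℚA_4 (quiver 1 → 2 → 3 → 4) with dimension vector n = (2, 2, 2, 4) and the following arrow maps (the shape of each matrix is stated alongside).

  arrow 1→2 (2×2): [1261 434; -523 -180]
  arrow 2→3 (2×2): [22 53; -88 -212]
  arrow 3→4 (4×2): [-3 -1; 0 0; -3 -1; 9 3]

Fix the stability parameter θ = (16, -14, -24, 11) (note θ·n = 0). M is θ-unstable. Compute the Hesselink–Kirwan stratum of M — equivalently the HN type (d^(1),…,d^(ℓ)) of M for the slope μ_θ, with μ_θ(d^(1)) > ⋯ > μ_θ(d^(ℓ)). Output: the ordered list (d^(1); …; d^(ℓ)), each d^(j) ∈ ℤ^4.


Interval decomposition of M: I[1,2], I[1,4], I[3,3], I[4,4]^3.
HN type (ℓ=4): μ^(1)=11; μ^(2)=1; μ^(3)=-22/3; μ^(4)=-24

((0, 0, 0, 4); (1, 1, 0, 0); (1, 1, 1, 0); (0, 0, 1, 0))


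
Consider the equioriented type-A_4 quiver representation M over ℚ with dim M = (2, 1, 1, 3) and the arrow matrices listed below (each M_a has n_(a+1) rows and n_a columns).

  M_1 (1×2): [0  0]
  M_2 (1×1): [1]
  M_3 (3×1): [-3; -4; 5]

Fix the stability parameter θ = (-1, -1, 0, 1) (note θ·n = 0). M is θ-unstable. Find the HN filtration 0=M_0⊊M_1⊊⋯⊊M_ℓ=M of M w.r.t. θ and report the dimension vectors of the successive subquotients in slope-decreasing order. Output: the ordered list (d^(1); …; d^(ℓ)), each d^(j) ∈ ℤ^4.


Barcode: M ≅ I[1,1]^2, I[2,4], I[4,4]^2. HN layers by μ_θ (3 steps, strictly decreasing):
  μ^(1)=1; μ^(2)=0; μ^(3)=-1

((0, 0, 0, 3); (0, 0, 1, 0); (2, 1, 0, 0))


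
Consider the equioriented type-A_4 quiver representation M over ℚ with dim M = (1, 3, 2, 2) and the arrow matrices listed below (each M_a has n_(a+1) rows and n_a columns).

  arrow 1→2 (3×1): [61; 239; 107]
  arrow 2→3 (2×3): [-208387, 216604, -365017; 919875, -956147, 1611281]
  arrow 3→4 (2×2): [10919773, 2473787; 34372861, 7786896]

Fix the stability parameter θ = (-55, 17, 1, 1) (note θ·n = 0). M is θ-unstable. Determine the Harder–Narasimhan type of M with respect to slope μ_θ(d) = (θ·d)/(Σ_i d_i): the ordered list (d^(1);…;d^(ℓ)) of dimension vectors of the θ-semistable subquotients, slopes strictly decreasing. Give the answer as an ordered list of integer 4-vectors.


Interval decomposition of M: I[1,4], I[2,2], I[2,4].
HN type (ℓ=3): μ^(1)=17; μ^(2)=19/3; μ^(3)=-55

((0, 1, 0, 0); (0, 2, 2, 2); (1, 0, 0, 0))


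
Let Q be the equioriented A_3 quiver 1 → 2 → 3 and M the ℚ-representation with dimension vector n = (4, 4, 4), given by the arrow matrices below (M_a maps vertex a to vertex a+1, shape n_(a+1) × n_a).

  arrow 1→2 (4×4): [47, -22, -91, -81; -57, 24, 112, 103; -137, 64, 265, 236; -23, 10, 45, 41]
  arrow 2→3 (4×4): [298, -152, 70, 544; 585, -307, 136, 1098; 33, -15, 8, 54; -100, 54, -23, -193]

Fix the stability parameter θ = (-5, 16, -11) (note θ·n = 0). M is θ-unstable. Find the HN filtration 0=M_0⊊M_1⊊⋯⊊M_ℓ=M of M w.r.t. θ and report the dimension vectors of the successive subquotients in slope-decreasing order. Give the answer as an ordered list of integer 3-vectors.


Interval decomposition of M: I[1,1], I[1,2], I[1,3]^2, I[2,3], I[3,3].
HN type (ℓ=4): μ^(1)=16; μ^(2)=5/2; μ^(3)=-5; μ^(4)=-11

((0, 1, 0); (0, 3, 3); (4, 0, 0); (0, 0, 1))


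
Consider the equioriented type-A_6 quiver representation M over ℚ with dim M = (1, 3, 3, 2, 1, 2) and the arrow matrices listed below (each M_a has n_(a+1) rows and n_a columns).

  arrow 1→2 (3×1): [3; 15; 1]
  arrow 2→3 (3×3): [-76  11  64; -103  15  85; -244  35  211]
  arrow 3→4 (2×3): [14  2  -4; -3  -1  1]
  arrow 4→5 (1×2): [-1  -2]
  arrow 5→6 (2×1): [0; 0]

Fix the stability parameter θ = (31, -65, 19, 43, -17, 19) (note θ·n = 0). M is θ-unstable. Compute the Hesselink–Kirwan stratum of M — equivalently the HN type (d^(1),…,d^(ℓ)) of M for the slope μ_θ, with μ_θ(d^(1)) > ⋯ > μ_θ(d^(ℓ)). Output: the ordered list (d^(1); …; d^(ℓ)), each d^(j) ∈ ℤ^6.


Interval decomposition of M: I[1,3], I[2,4], I[2,5], I[6,6]^2.
HN type (ℓ=5): μ^(1)=43; μ^(2)=19; μ^(3)=15; μ^(4)=-17; μ^(5)=-65

((0, 0, 0, 1, 0, 0); (0, 0, 2, 0, 0, 2); (0, 0, 1, 1, 1, 0); (1, 1, 0, 0, 0, 0); (0, 2, 0, 0, 0, 0))


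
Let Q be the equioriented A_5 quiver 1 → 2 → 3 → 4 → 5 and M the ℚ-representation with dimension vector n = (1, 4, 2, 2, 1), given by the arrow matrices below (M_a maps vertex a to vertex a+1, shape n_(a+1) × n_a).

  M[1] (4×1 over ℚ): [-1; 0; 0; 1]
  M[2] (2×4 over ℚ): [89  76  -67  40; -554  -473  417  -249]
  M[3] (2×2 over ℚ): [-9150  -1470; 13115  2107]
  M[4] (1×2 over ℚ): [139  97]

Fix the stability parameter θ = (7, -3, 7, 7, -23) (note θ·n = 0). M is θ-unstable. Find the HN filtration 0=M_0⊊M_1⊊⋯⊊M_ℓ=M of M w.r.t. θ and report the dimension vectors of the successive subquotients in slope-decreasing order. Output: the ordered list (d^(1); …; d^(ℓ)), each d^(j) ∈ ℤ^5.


Via rank(M_{q-1}∘⋯∘M_p): M ≅ I[1,3], I[2,2]^2, I[2,5], I[4,4].
μ_θ-semistable layers: μ^(1)=7; μ^(2)=2; μ^(3)=-3

((0, 0, 1, 1, 0); (1, 1, 0, 0, 0); (0, 3, 1, 1, 1))


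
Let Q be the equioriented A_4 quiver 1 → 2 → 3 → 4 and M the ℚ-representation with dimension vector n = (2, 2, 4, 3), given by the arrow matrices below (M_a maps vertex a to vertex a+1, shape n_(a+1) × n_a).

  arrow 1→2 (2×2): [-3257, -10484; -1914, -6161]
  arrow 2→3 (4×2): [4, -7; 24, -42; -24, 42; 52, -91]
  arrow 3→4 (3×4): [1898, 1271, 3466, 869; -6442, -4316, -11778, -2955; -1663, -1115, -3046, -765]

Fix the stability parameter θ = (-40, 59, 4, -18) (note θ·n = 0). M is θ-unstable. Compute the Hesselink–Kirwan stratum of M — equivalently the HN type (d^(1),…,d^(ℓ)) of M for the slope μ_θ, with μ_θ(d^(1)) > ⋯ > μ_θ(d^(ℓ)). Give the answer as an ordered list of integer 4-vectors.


Via rank(M_{q-1}∘⋯∘M_p): M ≅ I[1,2], I[1,4], I[3,3], I[3,4]^2.
μ_θ-semistable layers: μ^(1)=59; μ^(2)=15; μ^(3)=4; μ^(4)=-7; μ^(5)=-40

((0, 1, 0, 0); (0, 1, 1, 1); (0, 0, 1, 0); (0, 0, 2, 2); (2, 0, 0, 0))


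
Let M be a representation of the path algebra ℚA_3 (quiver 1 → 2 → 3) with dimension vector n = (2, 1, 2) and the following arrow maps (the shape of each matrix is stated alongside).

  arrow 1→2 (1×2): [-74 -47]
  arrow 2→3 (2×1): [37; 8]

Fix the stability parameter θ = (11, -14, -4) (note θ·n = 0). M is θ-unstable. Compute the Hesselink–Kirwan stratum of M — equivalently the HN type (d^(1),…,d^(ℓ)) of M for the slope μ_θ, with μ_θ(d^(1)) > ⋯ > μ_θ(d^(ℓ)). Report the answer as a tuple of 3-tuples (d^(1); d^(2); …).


Barcode: M ≅ I[1,1], I[1,3], I[3,3]. HN layers by μ_θ (3 steps, strictly decreasing):
  μ^(1)=11; μ^(2)=-7/3; μ^(3)=-4

((1, 0, 0); (1, 1, 1); (0, 0, 1))


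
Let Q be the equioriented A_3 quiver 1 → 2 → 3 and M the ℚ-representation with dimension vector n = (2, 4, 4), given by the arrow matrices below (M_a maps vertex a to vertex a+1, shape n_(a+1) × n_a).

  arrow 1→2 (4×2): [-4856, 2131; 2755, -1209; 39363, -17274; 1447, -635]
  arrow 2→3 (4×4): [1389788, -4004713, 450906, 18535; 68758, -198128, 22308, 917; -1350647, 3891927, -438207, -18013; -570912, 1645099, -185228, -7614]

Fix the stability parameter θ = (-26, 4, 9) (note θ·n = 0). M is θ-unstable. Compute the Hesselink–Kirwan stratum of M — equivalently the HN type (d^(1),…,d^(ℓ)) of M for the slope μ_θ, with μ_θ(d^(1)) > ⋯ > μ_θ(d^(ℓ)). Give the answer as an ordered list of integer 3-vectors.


Via rank(M_{q-1}∘⋯∘M_p): M ≅ I[1,2], I[1,3], I[2,3]^2, I[3,3].
μ_θ-semistable layers: μ^(1)=9; μ^(2)=4; μ^(3)=-26

((0, 0, 4); (0, 4, 0); (2, 0, 0))


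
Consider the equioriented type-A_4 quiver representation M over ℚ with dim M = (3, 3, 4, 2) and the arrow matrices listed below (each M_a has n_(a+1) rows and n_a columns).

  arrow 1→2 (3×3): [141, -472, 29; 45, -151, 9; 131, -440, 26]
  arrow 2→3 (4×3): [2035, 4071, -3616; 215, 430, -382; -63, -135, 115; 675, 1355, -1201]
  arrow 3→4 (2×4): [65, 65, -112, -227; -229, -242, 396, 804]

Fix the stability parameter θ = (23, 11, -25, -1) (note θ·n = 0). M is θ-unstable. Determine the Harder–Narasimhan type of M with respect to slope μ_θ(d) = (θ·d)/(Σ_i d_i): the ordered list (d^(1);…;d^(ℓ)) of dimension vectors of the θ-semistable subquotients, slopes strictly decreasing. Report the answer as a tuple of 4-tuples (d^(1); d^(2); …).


Interval decomposition of M: I[1,3], I[1,4]^2, I[3,3].
HN type (ℓ=3): μ^(1)=3; μ^(2)=2; μ^(3)=-25

((1, 1, 1, 0); (2, 2, 2, 2); (0, 0, 1, 0))


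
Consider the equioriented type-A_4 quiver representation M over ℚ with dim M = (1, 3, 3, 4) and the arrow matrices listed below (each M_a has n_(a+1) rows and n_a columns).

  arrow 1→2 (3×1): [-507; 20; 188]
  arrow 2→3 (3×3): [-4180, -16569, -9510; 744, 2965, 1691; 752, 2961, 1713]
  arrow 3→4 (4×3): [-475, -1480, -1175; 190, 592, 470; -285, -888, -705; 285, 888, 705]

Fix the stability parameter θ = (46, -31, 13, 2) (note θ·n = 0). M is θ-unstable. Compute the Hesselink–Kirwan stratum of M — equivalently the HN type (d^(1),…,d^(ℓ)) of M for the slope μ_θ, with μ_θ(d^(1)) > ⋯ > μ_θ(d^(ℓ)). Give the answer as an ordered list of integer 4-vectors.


Via rank(M_{q-1}∘⋯∘M_p): M ≅ I[1,2], I[2,3], I[2,4], I[3,3], I[4,4]^3.
μ_θ-semistable layers: μ^(1)=13; μ^(2)=15/2; μ^(3)=2; μ^(4)=-31

((0, 0, 2, 0); (1, 1, 1, 1); (0, 0, 0, 3); (0, 2, 0, 0))


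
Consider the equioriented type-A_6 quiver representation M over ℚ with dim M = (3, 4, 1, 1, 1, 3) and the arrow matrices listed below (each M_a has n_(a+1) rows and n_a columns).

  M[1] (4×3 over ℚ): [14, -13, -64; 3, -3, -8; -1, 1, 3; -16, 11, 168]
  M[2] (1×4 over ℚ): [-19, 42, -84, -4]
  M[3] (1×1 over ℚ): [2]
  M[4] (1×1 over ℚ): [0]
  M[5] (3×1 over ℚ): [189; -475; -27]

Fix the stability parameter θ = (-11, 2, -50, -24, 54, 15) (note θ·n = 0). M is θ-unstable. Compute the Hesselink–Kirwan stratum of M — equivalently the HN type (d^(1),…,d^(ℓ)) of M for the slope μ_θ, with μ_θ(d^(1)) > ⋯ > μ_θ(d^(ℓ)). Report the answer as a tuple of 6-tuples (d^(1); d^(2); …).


Barcode: M ≅ I[1,2]^2, I[1,4], I[2,2], I[5,6], I[6,6]^2. HN layers by μ_θ (5 steps, strictly decreasing):
  μ^(1)=69/2; μ^(2)=15; μ^(3)=2; μ^(4)=-11; μ^(5)=-83/4

((0, 0, 0, 0, 1, 1); (0, 0, 0, 0, 0, 2); (0, 3, 0, 0, 0, 0); (2, 0, 0, 0, 0, 0); (1, 1, 1, 1, 0, 0))


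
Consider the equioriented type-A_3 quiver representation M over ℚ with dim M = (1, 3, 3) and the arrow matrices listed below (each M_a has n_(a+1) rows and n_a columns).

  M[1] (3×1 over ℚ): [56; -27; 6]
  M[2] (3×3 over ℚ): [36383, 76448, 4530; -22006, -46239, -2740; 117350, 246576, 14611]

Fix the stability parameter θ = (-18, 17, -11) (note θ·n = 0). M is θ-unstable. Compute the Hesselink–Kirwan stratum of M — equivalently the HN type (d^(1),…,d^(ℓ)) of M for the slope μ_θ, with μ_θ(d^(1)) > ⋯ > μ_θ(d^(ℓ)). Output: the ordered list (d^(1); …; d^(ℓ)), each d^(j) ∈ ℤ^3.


Interval decomposition of M: I[1,3], I[2,3]^2.
HN type (ℓ=2): μ^(1)=3; μ^(2)=-18

((0, 3, 3); (1, 0, 0))


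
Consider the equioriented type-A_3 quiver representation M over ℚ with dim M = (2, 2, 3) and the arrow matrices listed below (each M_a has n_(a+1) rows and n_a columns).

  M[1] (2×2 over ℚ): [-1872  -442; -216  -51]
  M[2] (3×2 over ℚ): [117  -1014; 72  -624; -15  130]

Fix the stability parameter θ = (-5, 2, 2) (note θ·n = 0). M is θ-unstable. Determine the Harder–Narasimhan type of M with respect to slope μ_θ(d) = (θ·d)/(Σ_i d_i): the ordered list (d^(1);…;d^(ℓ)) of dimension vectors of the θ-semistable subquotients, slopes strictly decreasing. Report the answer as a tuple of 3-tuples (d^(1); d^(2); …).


Barcode: M ≅ I[1,1], I[1,2], I[2,3], I[3,3]^2. HN layers by μ_θ (2 steps, strictly decreasing):
  μ^(1)=2; μ^(2)=-5

((0, 2, 3); (2, 0, 0))


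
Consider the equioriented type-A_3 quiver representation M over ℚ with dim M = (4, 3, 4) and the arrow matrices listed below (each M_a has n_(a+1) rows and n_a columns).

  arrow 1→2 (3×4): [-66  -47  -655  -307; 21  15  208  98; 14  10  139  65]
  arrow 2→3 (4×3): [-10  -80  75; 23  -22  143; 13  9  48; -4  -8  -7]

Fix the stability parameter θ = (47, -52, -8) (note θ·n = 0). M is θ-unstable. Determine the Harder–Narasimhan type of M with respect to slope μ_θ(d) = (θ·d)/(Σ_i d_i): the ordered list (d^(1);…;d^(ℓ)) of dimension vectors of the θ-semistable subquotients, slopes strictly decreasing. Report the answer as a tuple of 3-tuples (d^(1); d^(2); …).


Interval decomposition of M: I[1,1], I[1,3]^3, I[3,3].
HN type (ℓ=3): μ^(1)=47; μ^(2)=-13/3; μ^(3)=-8

((1, 0, 0); (3, 3, 3); (0, 0, 1))


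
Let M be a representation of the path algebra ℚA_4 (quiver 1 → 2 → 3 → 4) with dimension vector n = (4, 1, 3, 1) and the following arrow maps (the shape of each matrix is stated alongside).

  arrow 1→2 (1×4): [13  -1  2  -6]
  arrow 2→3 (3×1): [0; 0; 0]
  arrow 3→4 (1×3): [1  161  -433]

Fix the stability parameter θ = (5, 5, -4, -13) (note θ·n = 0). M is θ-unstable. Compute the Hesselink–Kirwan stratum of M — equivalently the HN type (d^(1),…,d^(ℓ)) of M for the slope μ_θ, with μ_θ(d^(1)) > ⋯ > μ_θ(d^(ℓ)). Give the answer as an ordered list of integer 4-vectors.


Barcode: M ≅ I[1,1]^3, I[1,2], I[3,3]^2, I[3,4]. HN layers by μ_θ (3 steps, strictly decreasing):
  μ^(1)=5; μ^(2)=-4; μ^(3)=-17/2

((4, 1, 0, 0); (0, 0, 2, 0); (0, 0, 1, 1))


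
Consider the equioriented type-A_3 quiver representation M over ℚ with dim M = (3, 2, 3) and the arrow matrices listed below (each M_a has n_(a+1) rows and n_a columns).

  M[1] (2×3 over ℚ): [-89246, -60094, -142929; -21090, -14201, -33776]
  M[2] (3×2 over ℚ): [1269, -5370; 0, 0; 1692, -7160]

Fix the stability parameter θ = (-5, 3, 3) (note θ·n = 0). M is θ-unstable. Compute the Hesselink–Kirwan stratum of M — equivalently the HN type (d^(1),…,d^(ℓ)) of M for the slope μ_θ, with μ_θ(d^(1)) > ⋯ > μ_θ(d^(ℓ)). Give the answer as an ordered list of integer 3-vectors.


Via rank(M_{q-1}∘⋯∘M_p): M ≅ I[1,1], I[1,2], I[1,3], I[3,3]^2.
μ_θ-semistable layers: μ^(1)=3; μ^(2)=-5

((0, 2, 3); (3, 0, 0))


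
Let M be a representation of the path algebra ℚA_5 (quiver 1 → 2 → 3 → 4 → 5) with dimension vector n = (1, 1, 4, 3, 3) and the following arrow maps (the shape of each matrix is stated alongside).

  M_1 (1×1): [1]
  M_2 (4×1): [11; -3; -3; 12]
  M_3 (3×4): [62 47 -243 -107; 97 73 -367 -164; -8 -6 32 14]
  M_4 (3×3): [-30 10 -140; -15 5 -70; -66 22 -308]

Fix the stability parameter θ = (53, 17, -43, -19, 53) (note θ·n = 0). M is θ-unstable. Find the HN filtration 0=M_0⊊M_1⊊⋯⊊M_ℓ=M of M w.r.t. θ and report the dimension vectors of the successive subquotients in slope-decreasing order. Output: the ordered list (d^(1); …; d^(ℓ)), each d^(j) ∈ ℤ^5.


Via rank(M_{q-1}∘⋯∘M_p): M ≅ I[1,5], I[3,3], I[3,4]^2, I[5,5]^2.
μ_θ-semistable layers: μ^(1)=53; μ^(2)=2; μ^(3)=-19; μ^(4)=-43

((0, 0, 0, 0, 3); (1, 1, 1, 1, 0); (0, 0, 0, 2, 0); (0, 0, 3, 0, 0))


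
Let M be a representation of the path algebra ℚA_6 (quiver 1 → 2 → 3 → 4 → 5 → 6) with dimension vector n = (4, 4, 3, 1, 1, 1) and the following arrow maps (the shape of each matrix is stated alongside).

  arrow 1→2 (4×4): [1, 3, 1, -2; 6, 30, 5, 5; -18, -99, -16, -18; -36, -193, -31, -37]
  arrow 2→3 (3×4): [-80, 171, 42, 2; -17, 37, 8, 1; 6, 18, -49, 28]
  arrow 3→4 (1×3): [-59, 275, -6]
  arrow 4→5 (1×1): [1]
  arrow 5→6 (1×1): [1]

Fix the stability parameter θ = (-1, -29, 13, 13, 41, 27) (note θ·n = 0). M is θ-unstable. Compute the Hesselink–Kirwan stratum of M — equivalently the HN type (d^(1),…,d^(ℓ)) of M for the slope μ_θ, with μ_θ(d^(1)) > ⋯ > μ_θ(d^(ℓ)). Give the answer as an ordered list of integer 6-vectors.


Via rank(M_{q-1}∘⋯∘M_p): M ≅ I[1,2], I[1,3]^2, I[1,6].
μ_θ-semistable layers: μ^(1)=34; μ^(2)=13; μ^(3)=-15

((0, 0, 0, 0, 1, 1); (0, 0, 3, 1, 0, 0); (4, 4, 0, 0, 0, 0))


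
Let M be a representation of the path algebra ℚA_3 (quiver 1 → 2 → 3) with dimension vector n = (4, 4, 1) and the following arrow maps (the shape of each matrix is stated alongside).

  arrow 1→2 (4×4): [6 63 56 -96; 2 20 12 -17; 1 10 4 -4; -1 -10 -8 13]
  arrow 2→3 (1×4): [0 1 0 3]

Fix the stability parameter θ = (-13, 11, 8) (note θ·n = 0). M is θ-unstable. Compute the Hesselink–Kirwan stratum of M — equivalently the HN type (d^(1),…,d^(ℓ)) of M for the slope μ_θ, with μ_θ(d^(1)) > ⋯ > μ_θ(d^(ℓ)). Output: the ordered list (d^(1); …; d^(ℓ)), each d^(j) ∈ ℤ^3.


Interval decomposition of M: I[1,1], I[1,2]^2, I[1,3], I[2,2].
HN type (ℓ=3): μ^(1)=11; μ^(2)=19/2; μ^(3)=-13

((0, 3, 0); (0, 1, 1); (4, 0, 0))


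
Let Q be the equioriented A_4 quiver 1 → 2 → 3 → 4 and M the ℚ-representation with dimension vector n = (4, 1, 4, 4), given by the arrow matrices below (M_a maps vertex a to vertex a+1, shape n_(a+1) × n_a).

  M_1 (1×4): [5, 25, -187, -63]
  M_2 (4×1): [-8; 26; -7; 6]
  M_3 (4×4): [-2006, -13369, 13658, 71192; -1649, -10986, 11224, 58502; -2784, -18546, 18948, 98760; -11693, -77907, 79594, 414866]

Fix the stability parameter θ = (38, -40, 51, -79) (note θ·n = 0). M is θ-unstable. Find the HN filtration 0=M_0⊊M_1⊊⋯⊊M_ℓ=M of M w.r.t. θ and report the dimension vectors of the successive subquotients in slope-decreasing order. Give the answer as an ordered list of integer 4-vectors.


Via rank(M_{q-1}∘⋯∘M_p): M ≅ I[1,1]^3, I[1,3], I[3,3], I[3,4]^2, I[4,4]^2.
μ_θ-semistable layers: μ^(1)=51; μ^(2)=38; μ^(3)=-1; μ^(4)=-14; μ^(5)=-79

((0, 0, 2, 0); (3, 0, 0, 0); (1, 1, 0, 0); (0, 0, 2, 2); (0, 0, 0, 2))


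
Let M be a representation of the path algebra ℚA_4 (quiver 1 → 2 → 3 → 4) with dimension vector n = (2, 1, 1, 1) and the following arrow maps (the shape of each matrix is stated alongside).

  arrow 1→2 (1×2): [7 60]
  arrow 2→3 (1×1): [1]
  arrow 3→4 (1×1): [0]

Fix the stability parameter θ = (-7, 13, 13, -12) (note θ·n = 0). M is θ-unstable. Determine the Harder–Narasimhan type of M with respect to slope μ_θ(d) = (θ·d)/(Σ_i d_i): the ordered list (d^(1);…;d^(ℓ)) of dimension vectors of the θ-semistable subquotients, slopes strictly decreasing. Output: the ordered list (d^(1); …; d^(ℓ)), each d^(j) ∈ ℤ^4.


Interval decomposition of M: I[1,1], I[1,3], I[4,4].
HN type (ℓ=3): μ^(1)=13; μ^(2)=-7; μ^(3)=-12

((0, 1, 1, 0); (2, 0, 0, 0); (0, 0, 0, 1))


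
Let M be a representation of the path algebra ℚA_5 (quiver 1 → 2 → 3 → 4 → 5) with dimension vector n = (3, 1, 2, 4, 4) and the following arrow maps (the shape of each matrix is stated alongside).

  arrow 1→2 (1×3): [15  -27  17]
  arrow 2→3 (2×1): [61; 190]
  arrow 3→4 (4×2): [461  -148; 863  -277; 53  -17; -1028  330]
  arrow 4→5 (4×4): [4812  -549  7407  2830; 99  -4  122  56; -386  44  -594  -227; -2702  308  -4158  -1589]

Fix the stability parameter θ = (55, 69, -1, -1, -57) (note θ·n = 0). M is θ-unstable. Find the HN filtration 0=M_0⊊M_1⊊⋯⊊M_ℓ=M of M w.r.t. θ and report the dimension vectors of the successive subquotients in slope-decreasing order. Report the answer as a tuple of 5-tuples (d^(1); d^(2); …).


Barcode: M ≅ I[1,1]^2, I[1,5], I[3,5], I[4,4], I[4,5], I[5,5]. HN layers by μ_θ (6 steps, strictly decreasing):
  μ^(1)=55; μ^(2)=13; μ^(3)=-1; μ^(4)=-59/3; μ^(5)=-29; μ^(6)=-57

((2, 0, 0, 0, 0); (1, 1, 1, 1, 1); (0, 0, 0, 1, 0); (0, 0, 1, 1, 1); (0, 0, 0, 1, 1); (0, 0, 0, 0, 1))


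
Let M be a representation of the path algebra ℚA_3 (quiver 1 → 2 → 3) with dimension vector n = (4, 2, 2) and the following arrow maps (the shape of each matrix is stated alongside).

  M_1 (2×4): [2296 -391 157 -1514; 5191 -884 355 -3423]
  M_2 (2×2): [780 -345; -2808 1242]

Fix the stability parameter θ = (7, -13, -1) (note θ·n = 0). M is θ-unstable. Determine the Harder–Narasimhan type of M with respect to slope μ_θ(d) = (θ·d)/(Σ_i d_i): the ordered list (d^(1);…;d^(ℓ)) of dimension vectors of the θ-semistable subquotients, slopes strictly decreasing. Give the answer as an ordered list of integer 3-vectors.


Barcode: M ≅ I[1,1]^2, I[1,2], I[1,3], I[3,3]. HN layers by μ_θ (3 steps, strictly decreasing):
  μ^(1)=7; μ^(2)=-1; μ^(3)=-3

((2, 0, 0); (0, 0, 2); (2, 2, 0))


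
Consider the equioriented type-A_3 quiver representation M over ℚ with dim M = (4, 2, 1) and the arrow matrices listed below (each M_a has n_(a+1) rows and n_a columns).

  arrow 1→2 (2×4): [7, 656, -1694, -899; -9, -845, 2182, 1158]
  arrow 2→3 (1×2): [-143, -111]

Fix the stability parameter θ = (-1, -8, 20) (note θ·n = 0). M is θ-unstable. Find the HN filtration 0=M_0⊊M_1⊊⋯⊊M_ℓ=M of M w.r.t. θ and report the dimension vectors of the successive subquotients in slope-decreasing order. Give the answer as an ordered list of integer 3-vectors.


Barcode: M ≅ I[1,1]^2, I[1,2], I[1,3]. HN layers by μ_θ (3 steps, strictly decreasing):
  μ^(1)=20; μ^(2)=-1; μ^(3)=-9/2

((0, 0, 1); (2, 0, 0); (2, 2, 0))


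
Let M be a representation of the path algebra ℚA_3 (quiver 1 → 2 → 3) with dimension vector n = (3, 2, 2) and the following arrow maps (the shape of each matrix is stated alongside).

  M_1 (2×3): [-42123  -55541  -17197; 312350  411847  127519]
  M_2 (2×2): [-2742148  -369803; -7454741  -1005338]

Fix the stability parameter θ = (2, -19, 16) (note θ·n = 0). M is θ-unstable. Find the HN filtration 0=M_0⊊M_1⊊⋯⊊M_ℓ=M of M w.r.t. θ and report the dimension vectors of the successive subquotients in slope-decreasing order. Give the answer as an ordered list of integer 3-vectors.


Interval decomposition of M: I[1,1], I[1,3]^2.
HN type (ℓ=3): μ^(1)=16; μ^(2)=2; μ^(3)=-17/2

((0, 0, 2); (1, 0, 0); (2, 2, 0))


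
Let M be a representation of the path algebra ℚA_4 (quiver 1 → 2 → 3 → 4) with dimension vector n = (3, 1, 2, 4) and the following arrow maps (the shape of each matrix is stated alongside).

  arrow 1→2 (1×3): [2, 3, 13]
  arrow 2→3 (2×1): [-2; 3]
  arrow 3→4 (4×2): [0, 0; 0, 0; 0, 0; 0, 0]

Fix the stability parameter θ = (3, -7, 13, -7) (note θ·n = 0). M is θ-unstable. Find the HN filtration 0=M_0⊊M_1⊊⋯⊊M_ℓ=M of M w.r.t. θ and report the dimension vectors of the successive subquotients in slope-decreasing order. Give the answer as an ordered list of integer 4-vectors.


Barcode: M ≅ I[1,1]^2, I[1,3], I[3,3], I[4,4]^4. HN layers by μ_θ (4 steps, strictly decreasing):
  μ^(1)=13; μ^(2)=3; μ^(3)=-2; μ^(4)=-7

((0, 0, 2, 0); (2, 0, 0, 0); (1, 1, 0, 0); (0, 0, 0, 4))
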